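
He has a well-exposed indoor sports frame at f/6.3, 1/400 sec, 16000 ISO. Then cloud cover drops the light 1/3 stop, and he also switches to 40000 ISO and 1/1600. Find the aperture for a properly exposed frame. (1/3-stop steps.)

Scene light: 1/3 stop darker.
ISO: 16000 → 20000 → 25600 → 32000 → 40000 — 1 1/3 stops higher (brighter).
Shutter speed: 1/400 → 1/500 → 1/640 → 1/800 → 1/1000 → 1/1250 → 1/1600 — 2 stops faster (darker).
Net so far: 1 stop darker. Aperture: f/6.3 → f/5.6 → f/5 → f/4.5.

f/4.5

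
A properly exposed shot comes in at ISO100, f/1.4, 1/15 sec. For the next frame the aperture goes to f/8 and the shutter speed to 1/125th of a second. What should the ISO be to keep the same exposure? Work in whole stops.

Aperture: f/1.4 → f/2 → f/2.8 → f/4 → f/5.6 → f/8 — 5 stops stopped down (darker).
Shutter speed: 1/15 → 1/30 → 1/60 → 1/125 — 3 stops shorter (darker).
Net change so far: 8 stops darker. Offset with the ISO: 100 → 200 → 400 → 800 → 1600 → 3200 → 6400 → 12800 → 25600.

ISO 25600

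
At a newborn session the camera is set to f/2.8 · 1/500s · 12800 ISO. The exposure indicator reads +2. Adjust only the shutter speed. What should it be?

Overexposed by 2 stops → need 2 stops darker.
Shutter speed: 1/500 → 1/1000 → 1/2000.

1/2000s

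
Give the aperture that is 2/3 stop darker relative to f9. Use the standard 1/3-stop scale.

Aperture: f/9 → f/10 → f/11 — 2/3 stop narrower (darker).

f/11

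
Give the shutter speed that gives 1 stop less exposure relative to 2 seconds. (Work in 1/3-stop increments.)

1 s

Shutter speed: 2 → 1.6 → 1.3 → 1 — 1 stop faster (darker).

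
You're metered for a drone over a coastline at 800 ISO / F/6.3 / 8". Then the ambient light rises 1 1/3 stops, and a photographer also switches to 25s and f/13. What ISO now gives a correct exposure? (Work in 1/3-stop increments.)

ISO 400

Scene light: 1 1/3 stops brighter.
Shutter speed: 8 → 10 → 13 → 15 → 20 → 25 — 1 2/3 stops longer (brighter).
Aperture: f/6.3 → f/7.1 → f/8 → f/9 → f/10 → f/11 → f/13 — 2 stops narrower (darker).
Net so far: 1 stop brighter. ISO: 800 → 640 → 500 → 400.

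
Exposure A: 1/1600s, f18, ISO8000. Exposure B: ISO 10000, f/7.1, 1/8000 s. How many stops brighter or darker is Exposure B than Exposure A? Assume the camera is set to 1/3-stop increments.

Aperture: f/18 → f/16 → f/14 → f/13 → f/11 → f/10 → f/9 → f/8 → f/7.1 — 2 2/3 stops wider (brighter).
Shutter speed: 1/1600 → 1/2000 → 1/2500 → 1/3200 → 1/4000 → 1/5000 → 1/6400 → 1/8000 — 2 1/3 stops faster (darker).
ISO: 8000 → 10000 — 1/3 stop higher (brighter).
Net: +2 2/3 −2 1/3 +1/3 = +2/3 stops.

2/3 stop brighter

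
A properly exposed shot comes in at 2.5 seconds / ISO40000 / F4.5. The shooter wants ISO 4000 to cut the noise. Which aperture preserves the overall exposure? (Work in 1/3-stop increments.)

f/1.4

ISO: 40000 → 32000 → 25600 → 20000 → 16000 → 12800 → 10000 → 8000 → 6400 → 5000 → 4000 — 3 1/3 stops dropped (darker).
Need 3 1/3 stops brighter from the aperture: f/4.5 → f/4 → f/3.5 → f/3.2 → f/2.8 → f/2.5 → f/2.2 → f/2 → f/1.8 → f/1.6 → f/1.4.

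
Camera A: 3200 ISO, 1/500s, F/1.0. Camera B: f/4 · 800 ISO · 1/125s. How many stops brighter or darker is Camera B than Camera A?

4 stops darker

Aperture: f/1.0 → f/1.4 → f/2 → f/2.8 → f/4 — 4 stops narrower (darker).
Shutter speed: 1/500 → 1/250 → 1/125 — 2 stops slower (brighter).
ISO: 3200 → 1600 → 800 — 2 stops dropped (darker).
Net: −4 +2 −2 = −4 stops.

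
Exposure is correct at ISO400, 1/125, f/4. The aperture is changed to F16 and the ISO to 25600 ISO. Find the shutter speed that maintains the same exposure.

1/500s

Aperture: f/4 → f/5.6 → f/8 → f/11 → f/16 — 4 stops smaller aperture (darker).
ISO: 400 → 800 → 1600 → 3200 → 6400 → 12800 → 25600 — 6 stops higher (brighter).
Net change so far: 2 stops brighter. Offset with the shutter speed: 1/125 → 1/250 → 1/500.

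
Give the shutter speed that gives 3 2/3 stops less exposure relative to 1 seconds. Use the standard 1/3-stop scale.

1/13s

Shutter speed: 1 → 0.8 → 0.6 → 0.5 → 0.4 → 0.3 → 1/4 → 1/5 → 1/6 → 1/8 → 1/10 → 1/13 — 3 2/3 stops faster (darker).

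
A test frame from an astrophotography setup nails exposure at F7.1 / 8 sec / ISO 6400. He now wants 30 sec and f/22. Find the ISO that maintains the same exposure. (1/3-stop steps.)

ISO 16000

Shutter speed: 8 → 10 → 13 → 15 → 20 → 25 → 30 — 2 stops longer (brighter).
Aperture: f/7.1 → f/8 → f/9 → f/10 → f/11 → f/13 → f/14 → f/16 → f/18 → f/20 → f/22 — 3 1/3 stops smaller aperture (darker).
Net change so far: 1 1/3 stops darker. Offset with the ISO: 6400 → 8000 → 10000 → 12800 → 16000.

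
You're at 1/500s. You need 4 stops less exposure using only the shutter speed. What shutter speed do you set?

Shutter speed: 1/500 → 1/1000 → 1/2000 → 1/4000 → 1/8000 — 4 stops faster (darker).

1/8000s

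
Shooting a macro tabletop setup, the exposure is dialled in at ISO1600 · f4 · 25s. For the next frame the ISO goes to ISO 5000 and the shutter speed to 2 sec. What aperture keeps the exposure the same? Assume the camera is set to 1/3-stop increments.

f/2

ISO: 1600 → 2000 → 2500 → 3200 → 4000 → 5000 — 1 2/3 stops higher (brighter).
Shutter speed: 25 → 20 → 15 → 13 → 10 → 8 → 6 → 5 → 4 → 3.2 → 2.5 → 2 — 3 2/3 stops faster (darker).
Net change so far: 2 stops darker. Offset with the aperture: f/4 → f/3.5 → f/3.2 → f/2.8 → f/2.5 → f/2.2 → f/2.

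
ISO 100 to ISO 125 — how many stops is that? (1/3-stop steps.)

1/3 stop

100 → 125 — count the steps: 1 third-stops = 1/3 stop.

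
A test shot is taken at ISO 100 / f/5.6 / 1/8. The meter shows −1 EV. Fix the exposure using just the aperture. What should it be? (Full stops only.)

f/4

Underexposed by 1 stop → need 1 stop brighter.
Aperture: f/5.6 → f/4.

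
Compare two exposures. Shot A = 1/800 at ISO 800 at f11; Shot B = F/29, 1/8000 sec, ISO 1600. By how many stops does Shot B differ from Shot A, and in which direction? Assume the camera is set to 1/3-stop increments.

5 stops darker

Aperture: f/11 → f/13 → f/14 → f/16 → f/18 → f/20 → f/22 → f/25 → f/29 — 2 2/3 stops smaller aperture (darker).
Shutter speed: 1/800 → 1/1000 → 1/1250 → 1/1600 → 1/2000 → 1/2500 → 1/3200 → 1/4000 → 1/5000 → 1/6400 → 1/8000 — 3 1/3 stops faster (darker).
ISO: 800 → 1000 → 1250 → 1600 — 1 stop higher (brighter).
Net: −2 2/3 −3 1/3 +1 = −5 stops.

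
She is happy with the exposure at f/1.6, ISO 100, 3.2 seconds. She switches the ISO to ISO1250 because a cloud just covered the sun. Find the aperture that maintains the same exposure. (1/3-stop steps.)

ISO: 100 → 125 → 160 → 200 → 250 → 320 → 400 → 500 → 640 → 800 → 1000 → 1250 — 3 2/3 stops raised (brighter).
Need 3 2/3 stops darker from the aperture: f/1.6 → f/1.8 → f/2 → f/2.2 → f/2.5 → f/2.8 → f/3.2 → f/3.5 → f/4 → f/4.5 → f/5 → f/5.6.

f/5.6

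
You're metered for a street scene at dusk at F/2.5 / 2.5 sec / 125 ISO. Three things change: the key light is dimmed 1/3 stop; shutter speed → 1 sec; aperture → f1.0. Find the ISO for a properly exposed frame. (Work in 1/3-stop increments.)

ISO 64

Scene light: 1/3 stop darker.
Shutter speed: 2.5 → 2 → 1.6 → 1.3 → 1 — 1 1/3 stops faster (darker).
Aperture: f/2.5 → f/2.2 → f/2 → f/1.8 → f/1.6 → f/1.4 → f/1.2 → f/1.1 → f/1.0 — 2 2/3 stops wider (brighter).
Net so far: 1 stop brighter. ISO: 125 → 100 → 80 → 64.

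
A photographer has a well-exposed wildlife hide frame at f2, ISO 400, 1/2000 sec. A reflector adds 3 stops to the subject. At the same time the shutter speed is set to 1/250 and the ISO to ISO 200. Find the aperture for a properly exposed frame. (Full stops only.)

f/11

Scene light: 3 stops brighter.
Shutter speed: 1/2000 → 1/1000 → 1/500 → 1/250 — 3 stops longer (brighter).
ISO: 400 → 200 — 1 stop dropped (darker).
Net so far: 5 stops brighter. Aperture: f/2 → f/2.8 → f/4 → f/5.6 → f/8 → f/11.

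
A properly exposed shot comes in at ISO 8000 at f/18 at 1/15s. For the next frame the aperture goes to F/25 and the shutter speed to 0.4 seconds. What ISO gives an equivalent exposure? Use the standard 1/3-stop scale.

ISO 2500

Aperture: f/18 → f/20 → f/22 → f/25 — 1 stop smaller aperture (darker).
Shutter speed: 1/15 → 1/13 → 1/10 → 1/8 → 1/6 → 1/5 → 1/4 → 0.3 → 0.4 — 2 2/3 stops slower (brighter).
Net change so far: 1 2/3 stops brighter. Offset with the ISO: 8000 → 6400 → 5000 → 4000 → 3200 → 2500.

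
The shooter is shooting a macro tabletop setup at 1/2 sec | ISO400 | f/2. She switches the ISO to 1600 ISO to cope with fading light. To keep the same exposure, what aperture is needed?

f/4

ISO: 400 → 800 → 1600 — 2 stops raised (brighter).
Need 2 stops darker from the aperture: f/2 → f/2.8 → f/4.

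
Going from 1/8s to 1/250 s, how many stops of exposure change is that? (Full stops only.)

5 stops

1/8 → 1/15 → 1/30 → 1/60 → 1/125 → 1/250 — count the steps: 5 stops.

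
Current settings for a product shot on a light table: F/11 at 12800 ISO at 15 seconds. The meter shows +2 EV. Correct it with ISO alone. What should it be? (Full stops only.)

Overexposed by 2 stops → need 2 stops darker.
ISO: 12800 → 6400 → 3200.

ISO 3200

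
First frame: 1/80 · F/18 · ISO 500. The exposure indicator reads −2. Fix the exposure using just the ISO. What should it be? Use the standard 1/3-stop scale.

Underexposed by 2 stops → need 2 stops brighter.
ISO: 500 → 640 → 800 → 1000 → 1250 → 1600 → 2000.

ISO 2000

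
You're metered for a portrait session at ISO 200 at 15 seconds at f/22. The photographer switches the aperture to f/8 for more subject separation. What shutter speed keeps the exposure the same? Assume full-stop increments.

Aperture: f/22 → f/16 → f/11 → f/8 — 3 stops wider (brighter).
Need 3 stops darker from the shutter speed: 15 → 8 → 4 → 2.

2 s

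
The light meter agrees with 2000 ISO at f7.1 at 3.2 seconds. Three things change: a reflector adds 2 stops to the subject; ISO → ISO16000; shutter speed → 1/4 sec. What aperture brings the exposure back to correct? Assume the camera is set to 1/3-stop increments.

Scene light: 2 stops brighter.
ISO: 2000 → 2500 → 3200 → 4000 → 5000 → 6400 → 8000 → 10000 → 12800 → 16000 — 3 stops higher (brighter).
Shutter speed: 3.2 → 2.5 → 2 → 1.6 → 1.3 → 1 → 0.8 → 0.6 → 0.5 → 0.4 → 0.3 → 1/4 — 3 2/3 stops faster (darker).
Net so far: 1 1/3 stops brighter. Aperture: f/7.1 → f/8 → f/9 → f/10 → f/11.

f/11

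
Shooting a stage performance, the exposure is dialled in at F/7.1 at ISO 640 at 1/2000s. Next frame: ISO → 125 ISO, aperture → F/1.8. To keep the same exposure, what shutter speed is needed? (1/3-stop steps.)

ISO: 640 → 500 → 400 → 320 → 250 → 200 → 160 → 125 — 2 1/3 stops lower (darker).
Aperture: f/7.1 → f/6.3 → f/5.6 → f/5 → f/4.5 → f/4 → f/3.5 → f/3.2 → f/2.8 → f/2.5 → f/2.2 → f/2 → f/1.8 — 4 stops opened up (brighter).
Net change so far: 1 2/3 stops brighter. Offset with the shutter speed: 1/2000 → 1/2500 → 1/3200 → 1/4000 → 1/5000 → 1/6400.

1/6400s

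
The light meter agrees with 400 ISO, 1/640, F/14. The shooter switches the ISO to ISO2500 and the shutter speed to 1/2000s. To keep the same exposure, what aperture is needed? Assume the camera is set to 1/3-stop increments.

f/20

ISO: 400 → 500 → 640 → 800 → 1000 → 1250 → 1600 → 2000 → 2500 — 2 2/3 stops raised (brighter).
Shutter speed: 1/640 → 1/800 → 1/1000 → 1/1250 → 1/1600 → 1/2000 — 1 2/3 stops faster (darker).
Net change so far: 1 stop brighter. Offset with the aperture: f/14 → f/16 → f/18 → f/20.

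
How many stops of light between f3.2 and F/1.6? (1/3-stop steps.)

f/3.2 → f/2.8 → f/2.5 → f/2.2 → f/2 → f/1.8 → f/1.6 — count the steps: 6 third-stops = 2 stops.

2 stops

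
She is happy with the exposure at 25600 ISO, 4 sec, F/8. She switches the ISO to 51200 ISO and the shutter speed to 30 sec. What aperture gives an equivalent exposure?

f/32

ISO: 25600 → 51200 — 1 stop raised (brighter).
Shutter speed: 4 → 8 → 15 → 30 — 3 stops slower (brighter).
Net change so far: 4 stops brighter. Offset with the aperture: f/8 → f/11 → f/16 → f/22 → f/32.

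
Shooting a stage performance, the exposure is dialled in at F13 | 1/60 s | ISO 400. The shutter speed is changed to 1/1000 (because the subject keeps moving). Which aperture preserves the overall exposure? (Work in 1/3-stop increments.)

Shutter speed: 1/60 → 1/80 → 1/100 → 1/125 → 1/160 → 1/200 → 1/250 → 1/320 → 1/400 → 1/500 → 1/640 → 1/800 → 1/1000 — 4 stops faster (darker).
Need 4 stops brighter from the aperture: f/13 → f/11 → f/10 → f/9 → f/8 → f/7.1 → f/6.3 → f/5.6 → f/5 → f/4.5 → f/4 → f/3.5 → f/3.2.

f/3.2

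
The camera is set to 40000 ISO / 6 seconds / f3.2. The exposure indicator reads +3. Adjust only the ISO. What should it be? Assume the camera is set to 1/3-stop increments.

Overexposed by 3 stops → need 3 stops darker.
ISO: 40000 → 32000 → 25600 → 20000 → 16000 → 12800 → 10000 → 8000 → 6400 → 5000.

ISO 5000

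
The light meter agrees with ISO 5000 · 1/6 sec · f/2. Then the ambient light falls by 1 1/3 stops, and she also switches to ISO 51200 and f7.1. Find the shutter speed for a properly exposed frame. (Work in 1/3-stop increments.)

Scene light: 1 1/3 stops darker.
ISO: 5000 → 6400 → 8000 → 10000 → 12800 → 16000 → 20000 → 25600 → 32000 → 40000 → 51200 — 3 1/3 stops higher (brighter).
Aperture: f/2 → f/2.2 → f/2.5 → f/2.8 → f/3.2 → f/3.5 → f/4 → f/4.5 → f/5 → f/5.6 → f/6.3 → f/7.1 — 3 2/3 stops smaller aperture (darker).
Net so far: 1 2/3 stops darker. Shutter speed: 1/6 → 1/5 → 1/4 → 0.3 → 0.4 → 0.5.

0.5 s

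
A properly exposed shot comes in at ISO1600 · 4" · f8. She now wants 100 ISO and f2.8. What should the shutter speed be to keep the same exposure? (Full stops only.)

8 s

ISO: 1600 → 800 → 400 → 200 → 100 — 4 stops lower (darker).
Aperture: f/8 → f/5.6 → f/4 → f/2.8 — 3 stops larger aperture (brighter).
Net change so far: 1 stop darker. Offset with the shutter speed: 4 → 8.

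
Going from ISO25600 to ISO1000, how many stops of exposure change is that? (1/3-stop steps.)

4 2/3 stops

25600 → 20000 → 16000 → 12800 → 10000 → 8000 → 6400 → 5000 → 4000 → 3200 → 2500 → 2000 → 1600 → 1250 → 1000 — count the steps: 14 third-stops = 4 2/3 stops.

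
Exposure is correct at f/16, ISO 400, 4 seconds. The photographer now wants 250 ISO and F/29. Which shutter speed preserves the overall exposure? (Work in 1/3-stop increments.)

20 s

ISO: 400 → 320 → 250 — 2/3 stop dropped (darker).
Aperture: f/16 → f/18 → f/20 → f/22 → f/25 → f/29 — 1 2/3 stops stopped down (darker).
Net change so far: 2 1/3 stops darker. Offset with the shutter speed: 4 → 5 → 6 → 8 → 10 → 13 → 15 → 20.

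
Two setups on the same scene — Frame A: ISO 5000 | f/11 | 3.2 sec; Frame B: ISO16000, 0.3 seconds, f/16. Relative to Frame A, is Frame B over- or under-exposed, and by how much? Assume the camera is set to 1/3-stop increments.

Aperture: f/11 → f/13 → f/14 → f/16 — 1 stop narrower (darker).
Shutter speed: 3.2 → 2.5 → 2 → 1.6 → 1.3 → 1 → 0.8 → 0.6 → 0.5 → 0.4 → 0.3 — 3 1/3 stops shorter (darker).
ISO: 5000 → 6400 → 8000 → 10000 → 12800 → 16000 — 1 2/3 stops higher (brighter).
Net: −1 −3 1/3 +1 2/3 = −2 2/3 stops.

2 2/3 stops darker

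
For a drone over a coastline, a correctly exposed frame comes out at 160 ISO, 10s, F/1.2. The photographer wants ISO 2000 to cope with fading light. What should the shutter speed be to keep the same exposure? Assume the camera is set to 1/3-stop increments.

0.8 s

ISO: 160 → 200 → 250 → 320 → 400 → 500 → 640 → 800 → 1000 → 1250 → 1600 → 2000 — 3 2/3 stops raised (brighter).
Need 3 2/3 stops darker from the shutter speed: 10 → 8 → 6 → 5 → 4 → 3.2 → 2.5 → 2 → 1.6 → 1.3 → 1 → 0.8.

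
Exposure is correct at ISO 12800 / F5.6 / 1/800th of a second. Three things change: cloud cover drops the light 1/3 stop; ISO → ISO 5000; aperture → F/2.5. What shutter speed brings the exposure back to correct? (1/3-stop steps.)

Scene light: 1/3 stop darker.
ISO: 12800 → 10000 → 8000 → 6400 → 5000 — 1 1/3 stops dropped (darker).
Aperture: f/5.6 → f/5 → f/4.5 → f/4 → f/3.5 → f/3.2 → f/2.8 → f/2.5 — 2 1/3 stops opened up (brighter).
Net so far: 2/3 stop brighter. Shutter speed: 1/800 → 1/1000 → 1/1250.

1/1250s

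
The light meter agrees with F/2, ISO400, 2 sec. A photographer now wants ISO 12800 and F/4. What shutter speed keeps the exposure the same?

ISO: 400 → 800 → 1600 → 3200 → 6400 → 12800 — 5 stops higher (brighter).
Aperture: f/2 → f/2.8 → f/4 — 2 stops narrower (darker).
Net change so far: 3 stops brighter. Offset with the shutter speed: 2 → 1 → 1/2 → 1/4.

1/4s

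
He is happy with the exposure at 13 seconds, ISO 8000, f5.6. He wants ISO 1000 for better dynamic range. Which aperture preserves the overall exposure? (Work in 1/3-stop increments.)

ISO: 8000 → 6400 → 5000 → 4000 → 3200 → 2500 → 2000 → 1600 → 1250 → 1000 — 3 stops dropped (darker).
Need 3 stops brighter from the aperture: f/5.6 → f/5 → f/4.5 → f/4 → f/3.5 → f/3.2 → f/2.8 → f/2.5 → f/2.2 → f/2.

f/2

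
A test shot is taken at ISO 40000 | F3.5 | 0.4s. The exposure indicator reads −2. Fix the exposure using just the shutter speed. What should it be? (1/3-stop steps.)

1.6 s

Underexposed by 2 stops → need 2 stops brighter.
Shutter speed: 0.4 → 0.5 → 0.6 → 0.8 → 1 → 1.3 → 1.6.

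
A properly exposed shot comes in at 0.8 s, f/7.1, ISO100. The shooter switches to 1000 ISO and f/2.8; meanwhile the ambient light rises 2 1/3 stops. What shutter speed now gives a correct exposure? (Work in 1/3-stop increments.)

1/400s

Scene light: 2 1/3 stops brighter.
ISO: 100 → 125 → 160 → 200 → 250 → 320 → 400 → 500 → 640 → 800 → 1000 — 3 1/3 stops raised (brighter).
Aperture: f/7.1 → f/6.3 → f/5.6 → f/5 → f/4.5 → f/4 → f/3.5 → f/3.2 → f/2.8 — 2 2/3 stops opened up (brighter).
Net so far: 8 1/3 stops brighter. Shutter speed: 0.8 → 0.6 → 0.5 → 0.4 → 0.3 → 1/4 → 1/5 → 1/6 → 1/8 → 1/10 → 1/13 → 1/15 → 1/20 → 1/25 → 1/30 → 1/40 → 1/50 → 1/60 → 1/80 → 1/100 → 1/125 → 1/160 → 1/200 → 1/250 → 1/320 → 1/400.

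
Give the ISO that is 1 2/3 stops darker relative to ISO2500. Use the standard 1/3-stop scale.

ISO: 2500 → 2000 → 1600 → 1250 → 1000 → 800 — 1 2/3 stops dropped (darker).

ISO 800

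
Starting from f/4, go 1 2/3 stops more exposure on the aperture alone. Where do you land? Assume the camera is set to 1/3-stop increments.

f/2.2

Aperture: f/4 → f/3.5 → f/3.2 → f/2.8 → f/2.5 → f/2.2 — 1 2/3 stops larger aperture (brighter).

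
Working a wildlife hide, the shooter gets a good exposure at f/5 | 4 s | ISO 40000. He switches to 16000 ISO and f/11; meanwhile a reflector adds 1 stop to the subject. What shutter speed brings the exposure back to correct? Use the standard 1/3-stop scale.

25 s

Scene light: 1 stop brighter.
ISO: 40000 → 32000 → 25600 → 20000 → 16000 — 1 1/3 stops lower (darker).
Aperture: f/5 → f/5.6 → f/6.3 → f/7.1 → f/8 → f/9 → f/10 → f/11 — 2 1/3 stops smaller aperture (darker).
Net so far: 2 2/3 stops darker. Shutter speed: 4 → 5 → 6 → 8 → 10 → 13 → 15 → 20 → 25.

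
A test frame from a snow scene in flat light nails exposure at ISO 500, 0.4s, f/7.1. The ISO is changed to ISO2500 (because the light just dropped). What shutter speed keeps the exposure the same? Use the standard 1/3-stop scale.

1/13s

ISO: 500 → 640 → 800 → 1000 → 1250 → 1600 → 2000 → 2500 — 2 1/3 stops higher (brighter).
Need 2 1/3 stops darker from the shutter speed: 0.4 → 0.3 → 1/4 → 1/5 → 1/6 → 1/8 → 1/10 → 1/13.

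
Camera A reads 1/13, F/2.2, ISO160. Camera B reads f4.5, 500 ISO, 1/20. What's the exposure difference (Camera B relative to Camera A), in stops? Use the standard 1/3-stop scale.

Aperture: f/2.2 → f/2.5 → f/2.8 → f/3.2 → f/3.5 → f/4 → f/4.5 — 2 stops stopped down (darker).
Shutter speed: 1/13 → 1/15 → 1/20 — 2/3 stop shorter (darker).
ISO: 160 → 200 → 250 → 320 → 400 → 500 — 1 2/3 stops higher (brighter).
Net: −2 −2/3 +1 2/3 = −1 stop.

1 stop darker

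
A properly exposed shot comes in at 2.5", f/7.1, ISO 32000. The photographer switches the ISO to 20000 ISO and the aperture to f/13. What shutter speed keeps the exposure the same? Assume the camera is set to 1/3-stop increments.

13 s

ISO: 32000 → 25600 → 20000 — 2/3 stop dropped (darker).
Aperture: f/7.1 → f/8 → f/9 → f/10 → f/11 → f/13 — 1 2/3 stops narrower (darker).
Net change so far: 2 1/3 stops darker. Offset with the shutter speed: 2.5 → 3.2 → 4 → 5 → 6 → 8 → 10 → 13.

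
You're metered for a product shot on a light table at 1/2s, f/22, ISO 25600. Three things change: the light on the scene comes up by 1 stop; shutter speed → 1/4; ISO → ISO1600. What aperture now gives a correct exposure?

f/5.6

Scene light: 1 stop brighter.
Shutter speed: 1/2 → 1/4 — 1 stop faster (darker).
ISO: 25600 → 12800 → 6400 → 3200 → 1600 — 4 stops lower (darker).
Net so far: 4 stops darker. Aperture: f/22 → f/16 → f/11 → f/8 → f/5.6.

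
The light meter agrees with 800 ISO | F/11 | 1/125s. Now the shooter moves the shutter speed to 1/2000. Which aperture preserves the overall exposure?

f/2.8

Shutter speed: 1/125 → 1/250 → 1/500 → 1/1000 → 1/2000 — 4 stops shorter (darker).
Need 4 stops brighter from the aperture: f/11 → f/8 → f/5.6 → f/4 → f/2.8.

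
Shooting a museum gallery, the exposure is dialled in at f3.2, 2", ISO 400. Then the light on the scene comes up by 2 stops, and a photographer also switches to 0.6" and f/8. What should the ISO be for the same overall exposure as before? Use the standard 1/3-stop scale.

ISO 2000

Scene light: 2 stops brighter.
Shutter speed: 2 → 1.6 → 1.3 → 1 → 0.8 → 0.6 — 1 2/3 stops faster (darker).
Aperture: f/3.2 → f/3.5 → f/4 → f/4.5 → f/5 → f/5.6 → f/6.3 → f/7.1 → f/8 — 2 2/3 stops smaller aperture (darker).
Net so far: 2 1/3 stops darker. ISO: 400 → 500 → 640 → 800 → 1000 → 1250 → 1600 → 2000.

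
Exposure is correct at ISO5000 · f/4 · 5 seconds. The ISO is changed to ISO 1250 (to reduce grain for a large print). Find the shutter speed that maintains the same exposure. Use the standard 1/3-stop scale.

ISO: 5000 → 4000 → 3200 → 2500 → 2000 → 1600 → 1250 — 2 stops lower (darker).
Need 2 stops brighter from the shutter speed: 5 → 6 → 8 → 10 → 13 → 15 → 20.

20 s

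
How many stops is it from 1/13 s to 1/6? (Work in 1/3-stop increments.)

1/13 → 1/10 → 1/8 → 1/6 — count the steps: 3 third-stops = 1 stop.

1 stop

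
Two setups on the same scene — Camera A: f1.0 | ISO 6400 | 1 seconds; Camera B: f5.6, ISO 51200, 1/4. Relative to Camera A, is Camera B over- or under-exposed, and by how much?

Aperture: f/1.0 → f/1.4 → f/2 → f/2.8 → f/4 → f/5.6 — 5 stops narrower (darker).
Shutter speed: 1 → 1/2 → 1/4 — 2 stops shorter (darker).
ISO: 6400 → 12800 → 25600 → 51200 — 3 stops raised (brighter).
Net: −5 −2 +3 = −4 stops.

4 stops darker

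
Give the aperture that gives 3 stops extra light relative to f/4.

f/1.4

Aperture: f/4 → f/2.8 → f/2 → f/1.4 — 3 stops opened up (brighter).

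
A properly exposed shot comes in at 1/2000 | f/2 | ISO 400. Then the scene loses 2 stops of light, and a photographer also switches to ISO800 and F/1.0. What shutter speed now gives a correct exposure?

1/4000s

Scene light: 2 stops darker.
ISO: 400 → 800 — 1 stop higher (brighter).
Aperture: f/2 → f/1.4 → f/1.0 — 2 stops opened up (brighter).
Net so far: 1 stop brighter. Shutter speed: 1/2000 → 1/4000.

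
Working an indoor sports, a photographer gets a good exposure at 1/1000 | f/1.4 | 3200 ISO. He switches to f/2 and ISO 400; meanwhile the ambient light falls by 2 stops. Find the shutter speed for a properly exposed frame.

1/15s

Scene light: 2 stops darker.
Aperture: f/1.4 → f/2 — 1 stop smaller aperture (darker).
ISO: 3200 → 1600 → 800 → 400 — 3 stops lower (darker).
Net so far: 6 stops darker. Shutter speed: 1/1000 → 1/500 → 1/250 → 1/125 → 1/60 → 1/30 → 1/15.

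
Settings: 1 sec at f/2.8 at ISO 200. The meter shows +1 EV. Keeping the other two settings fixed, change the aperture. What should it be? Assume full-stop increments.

f/4

Overexposed by 1 stop → need 1 stop darker.
Aperture: f/2.8 → f/4.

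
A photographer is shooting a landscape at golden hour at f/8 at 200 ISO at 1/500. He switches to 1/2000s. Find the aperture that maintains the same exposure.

f/4

Shutter speed: 1/500 → 1/1000 → 1/2000 — 2 stops shorter (darker).
Need 2 stops brighter from the aperture: f/8 → f/5.6 → f/4.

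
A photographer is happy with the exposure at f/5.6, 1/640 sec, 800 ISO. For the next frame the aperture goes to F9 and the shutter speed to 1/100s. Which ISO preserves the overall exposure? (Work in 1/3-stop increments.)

ISO 320

Aperture: f/5.6 → f/6.3 → f/7.1 → f/8 → f/9 — 1 1/3 stops narrower (darker).
Shutter speed: 1/640 → 1/500 → 1/400 → 1/320 → 1/250 → 1/200 → 1/160 → 1/125 → 1/100 — 2 2/3 stops longer (brighter).
Net change so far: 1 1/3 stops brighter. Offset with the ISO: 800 → 640 → 500 → 400 → 320.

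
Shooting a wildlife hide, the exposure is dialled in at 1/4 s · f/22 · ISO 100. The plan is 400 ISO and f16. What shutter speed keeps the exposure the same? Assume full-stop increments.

1/30s

ISO: 100 → 200 → 400 — 2 stops higher (brighter).
Aperture: f/22 → f/16 — 1 stop opened up (brighter).
Net change so far: 3 stops brighter. Offset with the shutter speed: 1/4 → 1/8 → 1/15 → 1/30.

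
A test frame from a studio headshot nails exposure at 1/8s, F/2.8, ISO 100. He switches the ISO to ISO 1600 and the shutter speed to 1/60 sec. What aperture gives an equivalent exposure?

ISO: 100 → 200 → 400 → 800 → 1600 — 4 stops higher (brighter).
Shutter speed: 1/8 → 1/15 → 1/30 → 1/60 — 3 stops faster (darker).
Net change so far: 1 stop brighter. Offset with the aperture: f/2.8 → f/4.

f/4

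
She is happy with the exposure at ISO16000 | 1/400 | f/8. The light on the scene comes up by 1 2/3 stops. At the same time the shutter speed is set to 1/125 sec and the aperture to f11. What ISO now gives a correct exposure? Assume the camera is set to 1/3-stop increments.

ISO 3200

Scene light: 1 2/3 stops brighter.
Shutter speed: 1/400 → 1/320 → 1/250 → 1/200 → 1/160 → 1/125 — 1 2/3 stops slower (brighter).
Aperture: f/8 → f/9 → f/10 → f/11 — 1 stop narrower (darker).
Net so far: 2 1/3 stops brighter. ISO: 16000 → 12800 → 10000 → 8000 → 6400 → 5000 → 4000 → 3200.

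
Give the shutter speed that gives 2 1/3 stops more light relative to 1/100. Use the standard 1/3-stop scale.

1/20s

Shutter speed: 1/100 → 1/80 → 1/60 → 1/50 → 1/40 → 1/30 → 1/25 → 1/20 — 2 1/3 stops longer (brighter).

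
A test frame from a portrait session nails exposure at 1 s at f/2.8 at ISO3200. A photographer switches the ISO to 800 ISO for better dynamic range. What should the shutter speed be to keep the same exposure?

ISO: 3200 → 1600 → 800 — 2 stops dropped (darker).
Need 2 stops brighter from the shutter speed: 1 → 2 → 4.

4 s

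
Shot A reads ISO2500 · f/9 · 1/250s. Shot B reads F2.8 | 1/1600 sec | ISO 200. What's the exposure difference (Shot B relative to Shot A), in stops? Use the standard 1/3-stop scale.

3 stops darker

Aperture: f/9 → f/8 → f/7.1 → f/6.3 → f/5.6 → f/5 → f/4.5 → f/4 → f/3.5 → f/3.2 → f/2.8 — 3 1/3 stops opened up (brighter).
Shutter speed: 1/250 → 1/320 → 1/400 → 1/500 → 1/640 → 1/800 → 1/1000 → 1/1250 → 1/1600 — 2 2/3 stops shorter (darker).
ISO: 2500 → 2000 → 1600 → 1250 → 1000 → 800 → 640 → 500 → 400 → 320 → 250 → 200 — 3 2/3 stops dropped (darker).
Net: +3 1/3 −2 2/3 −3 2/3 = −3 stops.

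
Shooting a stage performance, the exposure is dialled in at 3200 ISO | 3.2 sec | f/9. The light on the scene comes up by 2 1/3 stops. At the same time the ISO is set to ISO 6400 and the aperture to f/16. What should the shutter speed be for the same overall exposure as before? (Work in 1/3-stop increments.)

Scene light: 2 1/3 stops brighter.
ISO: 3200 → 4000 → 5000 → 6400 — 1 stop raised (brighter).
Aperture: f/9 → f/10 → f/11 → f/13 → f/14 → f/16 — 1 2/3 stops stopped down (darker).
Net so far: 1 2/3 stops brighter. Shutter speed: 3.2 → 2.5 → 2 → 1.6 → 1.3 → 1.

1 s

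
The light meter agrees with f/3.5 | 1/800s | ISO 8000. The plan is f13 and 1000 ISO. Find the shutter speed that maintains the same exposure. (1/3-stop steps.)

Aperture: f/3.5 → f/4 → f/4.5 → f/5 → f/5.6 → f/6.3 → f/7.1 → f/8 → f/9 → f/10 → f/11 → f/13 — 3 2/3 stops stopped down (darker).
ISO: 8000 → 6400 → 5000 → 4000 → 3200 → 2500 → 2000 → 1600 → 1250 → 1000 — 3 stops lower (darker).
Net change so far: 6 2/3 stops darker. Offset with the shutter speed: 1/800 → 1/640 → 1/500 → 1/400 → 1/320 → 1/250 → 1/200 → 1/160 → 1/125 → 1/100 → 1/80 → 1/60 → 1/50 → 1/40 → 1/30 → 1/25 → 1/20 → 1/15 → 1/13 → 1/10 → 1/8.

1/8s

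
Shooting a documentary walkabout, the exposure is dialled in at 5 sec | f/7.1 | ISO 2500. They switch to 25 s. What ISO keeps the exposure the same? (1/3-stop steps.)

ISO 500

Shutter speed: 5 → 6 → 8 → 10 → 13 → 15 → 20 → 25 — 2 1/3 stops longer (brighter).
Need 2 1/3 stops darker from the ISO: 2500 → 2000 → 1600 → 1250 → 1000 → 800 → 640 → 500.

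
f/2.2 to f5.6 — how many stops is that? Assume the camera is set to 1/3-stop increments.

f/2.2 → f/2.5 → f/2.8 → f/3.2 → f/3.5 → f/4 → f/4.5 → f/5 → f/5.6 — count the steps: 8 third-stops = 2 2/3 stops.

2 2/3 stops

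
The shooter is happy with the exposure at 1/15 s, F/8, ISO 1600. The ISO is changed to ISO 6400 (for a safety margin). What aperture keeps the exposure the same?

f/16

ISO: 1600 → 3200 → 6400 — 2 stops higher (brighter).
Need 2 stops darker from the aperture: f/8 → f/11 → f/16.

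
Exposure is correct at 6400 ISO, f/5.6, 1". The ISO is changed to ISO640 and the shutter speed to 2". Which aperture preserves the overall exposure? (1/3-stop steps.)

f/2.5

ISO: 6400 → 5000 → 4000 → 3200 → 2500 → 2000 → 1600 → 1250 → 1000 → 800 → 640 — 3 1/3 stops dropped (darker).
Shutter speed: 1 → 1.3 → 1.6 → 2 — 1 stop longer (brighter).
Net change so far: 2 1/3 stops darker. Offset with the aperture: f/5.6 → f/5 → f/4.5 → f/4 → f/3.5 → f/3.2 → f/2.8 → f/2.5.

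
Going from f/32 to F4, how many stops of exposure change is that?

6 stops

f/32 → f/22 → f/16 → f/11 → f/8 → f/5.6 → f/4 — count the steps: 6 stops.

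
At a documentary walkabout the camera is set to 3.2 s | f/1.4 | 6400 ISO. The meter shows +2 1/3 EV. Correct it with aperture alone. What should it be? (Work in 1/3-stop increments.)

Overexposed by 2 1/3 stops → need 2 1/3 stops darker.
Aperture: f/1.4 → f/1.6 → f/1.8 → f/2 → f/2.2 → f/2.5 → f/2.8 → f/3.2.

f/3.2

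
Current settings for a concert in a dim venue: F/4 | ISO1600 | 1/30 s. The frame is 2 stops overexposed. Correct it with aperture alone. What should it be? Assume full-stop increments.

f/8

Overexposed by 2 stops → need 2 stops darker.
Aperture: f/4 → f/5.6 → f/8.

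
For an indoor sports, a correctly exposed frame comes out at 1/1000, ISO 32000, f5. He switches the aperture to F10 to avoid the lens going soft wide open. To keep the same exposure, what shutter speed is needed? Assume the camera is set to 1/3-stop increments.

1/250s

Aperture: f/5 → f/5.6 → f/6.3 → f/7.1 → f/8 → f/9 → f/10 — 2 stops narrower (darker).
Need 2 stops brighter from the shutter speed: 1/1000 → 1/800 → 1/640 → 1/500 → 1/400 → 1/320 → 1/250.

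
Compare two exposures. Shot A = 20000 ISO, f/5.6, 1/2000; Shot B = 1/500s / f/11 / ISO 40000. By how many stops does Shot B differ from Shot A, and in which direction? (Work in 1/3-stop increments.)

Aperture: f/5.6 → f/6.3 → f/7.1 → f/8 → f/9 → f/10 → f/11 — 2 stops smaller aperture (darker).
Shutter speed: 1/2000 → 1/1600 → 1/1250 → 1/1000 → 1/800 → 1/640 → 1/500 — 2 stops slower (brighter).
ISO: 20000 → 25600 → 32000 → 40000 — 1 stop raised (brighter).
Net: −2 +2 +1 = +1 stop.

1 stop brighter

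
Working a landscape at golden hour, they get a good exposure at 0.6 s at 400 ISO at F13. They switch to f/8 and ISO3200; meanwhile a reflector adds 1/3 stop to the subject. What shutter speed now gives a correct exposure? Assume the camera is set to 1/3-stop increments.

Scene light: 1/3 stop brighter.
Aperture: f/13 → f/11 → f/10 → f/9 → f/8 — 1 1/3 stops larger aperture (brighter).
ISO: 400 → 500 → 640 → 800 → 1000 → 1250 → 1600 → 2000 → 2500 → 3200 — 3 stops higher (brighter).
Net so far: 4 2/3 stops brighter. Shutter speed: 0.6 → 0.5 → 0.4 → 0.3 → 1/4 → 1/5 → 1/6 → 1/8 → 1/10 → 1/13 → 1/15 → 1/20 → 1/25 → 1/30 → 1/40.

1/40s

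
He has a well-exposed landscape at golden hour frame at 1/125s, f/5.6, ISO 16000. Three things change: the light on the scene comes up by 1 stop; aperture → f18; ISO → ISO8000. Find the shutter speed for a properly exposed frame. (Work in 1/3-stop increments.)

1/13s

Scene light: 1 stop brighter.
Aperture: f/5.6 → f/6.3 → f/7.1 → f/8 → f/9 → f/10 → f/11 → f/13 → f/14 → f/16 → f/18 — 3 1/3 stops narrower (darker).
ISO: 16000 → 12800 → 10000 → 8000 — 1 stop dropped (darker).
Net so far: 3 1/3 stops darker. Shutter speed: 1/125 → 1/100 → 1/80 → 1/60 → 1/50 → 1/40 → 1/30 → 1/25 → 1/20 → 1/15 → 1/13.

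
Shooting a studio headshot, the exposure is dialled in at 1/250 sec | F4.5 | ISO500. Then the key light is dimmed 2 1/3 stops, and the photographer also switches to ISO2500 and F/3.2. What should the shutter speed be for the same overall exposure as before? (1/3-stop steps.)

Scene light: 2 1/3 stops darker.
ISO: 500 → 640 → 800 → 1000 → 1250 → 1600 → 2000 → 2500 — 2 1/3 stops higher (brighter).
Aperture: f/4.5 → f/4 → f/3.5 → f/3.2 — 1 stop wider (brighter).
Net so far: 1 stop brighter. Shutter speed: 1/250 → 1/320 → 1/400 → 1/500.

1/500s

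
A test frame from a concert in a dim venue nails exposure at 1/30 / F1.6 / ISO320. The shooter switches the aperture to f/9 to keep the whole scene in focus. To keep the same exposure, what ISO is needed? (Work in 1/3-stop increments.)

Aperture: f/1.6 → f/1.8 → f/2 → f/2.2 → f/2.5 → f/2.8 → f/3.2 → f/3.5 → f/4 → f/4.5 → f/5 → f/5.6 → f/6.3 → f/7.1 → f/8 → f/9 — 5 stops stopped down (darker).
Need 5 stops brighter from the ISO: 320 → 400 → 500 → 640 → 800 → 1000 → 1250 → 1600 → 2000 → 2500 → 3200 → 4000 → 5000 → 6400 → 8000 → 10000.

ISO 10000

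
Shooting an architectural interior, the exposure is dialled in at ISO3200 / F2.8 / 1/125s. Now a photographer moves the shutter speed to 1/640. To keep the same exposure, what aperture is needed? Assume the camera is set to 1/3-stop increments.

f/1.2

Shutter speed: 1/125 → 1/160 → 1/200 → 1/250 → 1/320 → 1/400 → 1/500 → 1/640 — 2 1/3 stops shorter (darker).
Need 2 1/3 stops brighter from the aperture: f/2.8 → f/2.5 → f/2.2 → f/2 → f/1.8 → f/1.6 → f/1.4 → f/1.2.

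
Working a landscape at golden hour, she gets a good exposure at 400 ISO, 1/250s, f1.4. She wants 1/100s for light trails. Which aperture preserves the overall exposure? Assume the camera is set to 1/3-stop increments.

Shutter speed: 1/250 → 1/200 → 1/160 → 1/125 → 1/100 — 1 1/3 stops slower (brighter).
Need 1 1/3 stops darker from the aperture: f/1.4 → f/1.6 → f/1.8 → f/2 → f/2.2.

f/2.2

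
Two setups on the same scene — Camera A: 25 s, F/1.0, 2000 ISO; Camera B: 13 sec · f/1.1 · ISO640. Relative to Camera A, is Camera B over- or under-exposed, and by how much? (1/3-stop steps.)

3 stops darker

Aperture: f/1.0 → f/1.1 — 1/3 stop smaller aperture (darker).
Shutter speed: 25 → 20 → 15 → 13 — 1 stop faster (darker).
ISO: 2000 → 1600 → 1250 → 1000 → 800 → 640 — 1 2/3 stops dropped (darker).
Net: −1/3 −1 −1 2/3 = −3 stops.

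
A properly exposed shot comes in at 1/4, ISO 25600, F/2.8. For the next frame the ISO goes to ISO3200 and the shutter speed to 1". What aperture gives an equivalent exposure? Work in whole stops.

f/2

ISO: 25600 → 12800 → 6400 → 3200 — 3 stops dropped (darker).
Shutter speed: 1/4 → 1/2 → 1 — 2 stops slower (brighter).
Net change so far: 1 stop darker. Offset with the aperture: f/2.8 → f/2.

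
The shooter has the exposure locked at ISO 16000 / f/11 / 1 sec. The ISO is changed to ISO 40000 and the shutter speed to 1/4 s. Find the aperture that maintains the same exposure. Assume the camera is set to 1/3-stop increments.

f/9

ISO: 16000 → 20000 → 25600 → 32000 → 40000 — 1 1/3 stops higher (brighter).
Shutter speed: 1 → 0.8 → 0.6 → 0.5 → 0.4 → 0.3 → 1/4 — 2 stops shorter (darker).
Net change so far: 2/3 stop darker. Offset with the aperture: f/11 → f/10 → f/9.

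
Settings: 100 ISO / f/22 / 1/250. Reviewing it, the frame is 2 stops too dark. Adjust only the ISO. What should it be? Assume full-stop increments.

Underexposed by 2 stops → need 2 stops brighter.
ISO: 100 → 200 → 400.

ISO 400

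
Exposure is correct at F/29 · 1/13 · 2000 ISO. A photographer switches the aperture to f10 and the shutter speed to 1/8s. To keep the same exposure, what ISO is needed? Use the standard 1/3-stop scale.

ISO 160

Aperture: f/29 → f/25 → f/22 → f/20 → f/18 → f/16 → f/14 → f/13 → f/11 → f/10 — 3 stops larger aperture (brighter).
Shutter speed: 1/13 → 1/10 → 1/8 — 2/3 stop slower (brighter).
Net change so far: 3 2/3 stops brighter. Offset with the ISO: 2000 → 1600 → 1250 → 1000 → 800 → 640 → 500 → 400 → 320 → 250 → 200 → 160.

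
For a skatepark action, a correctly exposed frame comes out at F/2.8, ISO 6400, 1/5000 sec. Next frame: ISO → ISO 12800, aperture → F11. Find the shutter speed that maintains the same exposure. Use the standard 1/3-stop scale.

1/640s

ISO: 6400 → 8000 → 10000 → 12800 — 1 stop raised (brighter).
Aperture: f/2.8 → f/3.2 → f/3.5 → f/4 → f/4.5 → f/5 → f/5.6 → f/6.3 → f/7.1 → f/8 → f/9 → f/10 → f/11 — 4 stops smaller aperture (darker).
Net change so far: 3 stops darker. Offset with the shutter speed: 1/5000 → 1/4000 → 1/3200 → 1/2500 → 1/2000 → 1/1600 → 1/1250 → 1/1000 → 1/800 → 1/640.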